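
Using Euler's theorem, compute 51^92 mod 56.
By Euler: 51^{24} ≡ 1 (mod 56) since gcd(51, 56) = 1. 92 = 3×24 + 20. So 51^{92} ≡ 51^{20} ≡ 25 (mod 56)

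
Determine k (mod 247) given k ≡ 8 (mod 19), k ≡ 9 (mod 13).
217

Using the Chinese Remainder Theorem:
M = product of moduli = 247
For equation 1: M_1 = 13, 13 ≡ 13 (mod 19), inverse of 13 mod 19 is 3 (check: 13 × 3 = 39 ≡ 1 (mod 19))
For equation 2: M_2 = 19, 19 ≡ 6 (mod 13), inverse of 19 mod 13 is 11 (check: 6 × 11 = 66 ≡ 1 (mod 13))
Combine: k ≡ Σ r_i×M_i×(M_i⁻¹ mod m_i) = 8×13×3 + 9×19×11 = 312 + 1881 = 2193
2193 mod 247 = 217
k ≡ 217 (mod 247)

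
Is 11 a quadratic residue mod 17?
By Euler's criterion: 11^{8} ≡ 16 (mod 17). Since this equals -1 (≡ 16), 11 is not a QR.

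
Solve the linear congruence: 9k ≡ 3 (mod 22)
15

Since gcd(9, 22) = 1 divides 3, a solution exists.
Multiply both sides by the inverse of 9 mod 22:
  9^(-1) mod 22 = 5
  x ≡ 5 × 3 ≡ 15 ≡ 15 (mod 22)
Verification: 9 × 15 = 135 = 6 × 22 + 3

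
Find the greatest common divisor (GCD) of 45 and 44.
1

Using the Euclidean algorithm:
45 = 1 × 44 + 1
44 = 44 × 1 + 0

GCD(45, 44) = 1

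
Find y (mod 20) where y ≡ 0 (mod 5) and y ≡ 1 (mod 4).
M = 5 × 4 = 20. M₁ = 4, y₁ ≡ 4 (mod 5). M₂ = 5, y₂ ≡ 1 (mod 4). y = 0×4×4 + 1×5×1 ≡ 5 (mod 20)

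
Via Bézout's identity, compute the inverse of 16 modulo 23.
Extended GCD: 16(-10) + 23(7) = 1. So 16^(-1) ≡ 13 ≡ 13 (mod 23). Verify: 16 × 13 = 208 ≡ 1 (mod 23)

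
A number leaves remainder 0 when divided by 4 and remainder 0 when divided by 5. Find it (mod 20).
M = 4 × 5 = 20. M₁ = 5, y₁ ≡ 1 (mod 4). M₂ = 4, y₂ ≡ 4 (mod 5). n = 0×5×1 + 0×4×4 ≡ 0 (mod 20)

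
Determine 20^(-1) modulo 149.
20^(-1) ≡ 82 (mod 149). Verification: 20 × 82 = 1640 ≡ 1 (mod 149)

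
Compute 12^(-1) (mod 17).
10

Using Extended Euclidean Algorithm:
gcd(12, 17) = 1
Bezout coefficients: 12 × -7 + 17 × 5 = 1
So 12 × -7 ≡ 1 (mod 17)
The inverse is -7 mod 17 = 10
Verification: 12 × 10 = 120 = 7 × 17 + 1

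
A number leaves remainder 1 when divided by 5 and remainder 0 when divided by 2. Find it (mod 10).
M = 5 × 2 = 10. M₁ = 2, y₁ ≡ 3 (mod 5). M₂ = 5, y₂ ≡ 1 (mod 2). n = 1×2×3 + 0×5×1 ≡ 6 (mod 10)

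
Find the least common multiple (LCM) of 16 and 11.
176

First find GCD(16, 11) using the Euclidean algorithm:
16 = 1 × 11 + 5
11 = 2 × 5 + 1
5 = 5 × 1 + 0
GCD(16, 11) = 1

LCM formula: LCM(a, b) = (a × b) / GCD(a, b)
LCM(16, 11) = (16 × 11) / 1
LCM(16, 11) = 176 / 1
LCM(16, 11) = 176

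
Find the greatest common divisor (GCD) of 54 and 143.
1

Using the Euclidean algorithm:
54 = 0 × 143 + 54
143 = 2 × 54 + 35
54 = 1 × 35 + 19
35 = 1 × 19 + 16
19 = 1 × 16 + 3
16 = 5 × 3 + 1
3 = 3 × 1 + 0

GCD(54, 143) = 1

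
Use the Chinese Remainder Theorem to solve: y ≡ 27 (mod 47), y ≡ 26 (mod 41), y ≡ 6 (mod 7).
13187

Using the Chinese Remainder Theorem:
M = product of moduli = 13489
For equation 1: M_1 = 287, 287 ≡ 5 (mod 47), inverse of 287 mod 47 is 19 (check: 5 × 19 = 95 ≡ 1 (mod 47))
For equation 2: M_2 = 329, 329 ≡ 1 (mod 41), inverse of 329 mod 41 is 1 (check: 1 × 1 = 1 ≡ 1 (mod 41))
For equation 3: M_3 = 1927, 1927 ≡ 2 (mod 7), inverse of 1927 mod 7 is 4 (check: 2 × 4 = 8 ≡ 1 (mod 7))
Combine: y ≡ Σ r_i×M_i×(M_i⁻¹ mod m_i) = 27×287×19 + 26×329×1 + 6×1927×4 = 147231 + 8554 + 46248 = 202033
202033 mod 13489 = 13187
y ≡ 13187 (mod 13489)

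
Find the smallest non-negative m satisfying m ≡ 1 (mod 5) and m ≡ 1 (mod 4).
M = 5 × 4 = 20. M₁ = 4, y₁ ≡ 4 (mod 5). M₂ = 5, y₂ ≡ 1 (mod 4). m = 1×4×4 + 1×5×1 ≡ 1 (mod 20)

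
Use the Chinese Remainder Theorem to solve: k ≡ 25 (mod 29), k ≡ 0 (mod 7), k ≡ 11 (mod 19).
315

Using the Chinese Remainder Theorem:
M = product of moduli = 3857
For equation 1: M_1 = 133, 133 ≡ 17 (mod 29), inverse of 133 mod 29 is 12 (check: 17 × 12 = 204 ≡ 1 (mod 29))
For equation 2: M_2 = 551, 551 ≡ 5 (mod 7), inverse of 551 mod 7 is 3 (check: 5 × 3 = 15 ≡ 1 (mod 7))
For equation 3: M_3 = 203, 203 ≡ 13 (mod 19), inverse of 203 mod 19 is 3 (check: 13 × 3 = 39 ≡ 1 (mod 19))
Combine: k ≡ Σ r_i×M_i×(M_i⁻¹ mod m_i) = 25×133×12 + 0×551×3 + 11×203×3 = 39900 + 0 + 6699 = 46599
46599 mod 3857 = 315
k ≡ 315 (mod 3857)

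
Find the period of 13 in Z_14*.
Powers of 13 mod 14: 13^1≡13, 13^2≡1. Order = 2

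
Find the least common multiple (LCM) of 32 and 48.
96

First find GCD(32, 48) using the Euclidean algorithm:
32 = 0 × 48 + 32
48 = 1 × 32 + 16
32 = 2 × 16 + 0
GCD(32, 48) = 16

LCM formula: LCM(a, b) = (a × b) / GCD(a, b)
LCM(32, 48) = (32 × 48) / 16
LCM(32, 48) = 1536 / 16
LCM(32, 48) = 96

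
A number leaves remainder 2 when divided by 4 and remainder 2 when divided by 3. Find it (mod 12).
M = 4 × 3 = 12. M₁ = 3, y₁ ≡ 3 (mod 4). M₂ = 4, y₂ ≡ 1 (mod 3). t = 2×3×3 + 2×4×1 ≡ 2 (mod 12)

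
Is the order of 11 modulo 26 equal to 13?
No, the actual order is 12, not 13.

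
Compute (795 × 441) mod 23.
6

(795 × 441) = 350595
350595 mod 23 = 6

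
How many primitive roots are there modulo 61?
Number of primitive roots mod 61 = φ(60) = 16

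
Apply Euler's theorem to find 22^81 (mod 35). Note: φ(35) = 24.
By Euler: 22^{24} ≡ 1 (mod 35) since gcd(22, 35) = 1. 81 = 3×24 + 9. So 22^{81} ≡ 22^{9} ≡ 22 (mod 35)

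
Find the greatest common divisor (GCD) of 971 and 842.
1

Using the Euclidean algorithm:
971 = 1 × 842 + 129
842 = 6 × 129 + 68
129 = 1 × 68 + 61
68 = 1 × 61 + 7
61 = 8 × 7 + 5
7 = 1 × 5 + 2
5 = 2 × 2 + 1
2 = 2 × 1 + 0

GCD(971, 842) = 1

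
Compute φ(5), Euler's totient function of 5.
4

Prime factorization: 5 = 5
Using the formula φ(n) = n × Π(1 - 1/p) for each prime factor p:
φ(5) = 5 × (1 - 1/5)
φ(5) = 4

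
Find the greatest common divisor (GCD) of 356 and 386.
2

Using the Euclidean algorithm:
356 = 0 × 386 + 356
386 = 1 × 356 + 30
356 = 11 × 30 + 26
30 = 1 × 26 + 4
26 = 6 × 4 + 2
4 = 2 × 2 + 0

GCD(356, 386) = 2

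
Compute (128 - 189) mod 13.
4

(128 - 189) = -61
-61 mod 13 = 4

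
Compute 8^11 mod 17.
Using repeated squaring. 11 = 8 + 2 + 1 (binary 1011). Repeated squaring mod 17: 8^1 ≡ 8; 8^2 ≡ 8² = 64 ≡ 13; 8^4 ≡ 13² = 169 ≡ 16; 8^8 ≡ 16² = 256 ≡ 1. Multiply: 8^11 = 8^8 × 8^2 × 8^1 ≡ 1 × 13 × 8 (mod 17): 1 × 13 = 13 ≡ 13; 13 × 8 = 104 ≡ 2. So 8^11 ≡ 2 (mod 17).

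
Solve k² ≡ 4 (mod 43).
The square roots of 4 mod 43 are 41 and 2. Verify: 41² = 1681 ≡ 4 (mod 43)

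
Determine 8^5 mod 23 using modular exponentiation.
5 = 4 + 1 (binary 101). Repeated squaring mod 23: 8^1 ≡ 8; 8^2 ≡ 8² = 64 ≡ 18; 8^4 ≡ 18² = 324 ≡ 2. Multiply: 8^5 = 8^4 × 8^1 ≡ 2 × 8 (mod 23): 2 × 8 = 16 ≡ 16. So 8^5 ≡ 16 (mod 23).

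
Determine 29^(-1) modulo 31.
29^(-1) ≡ 15 (mod 31). Verification: 29 × 15 = 435 ≡ 1 (mod 31)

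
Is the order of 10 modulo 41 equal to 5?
Yes, ord_41(10) = 5.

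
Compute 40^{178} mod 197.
158

Using successive squaring:
Binary expansion of 178: 10110010
Powers of 40 mod 197 (each is the square of the previous):
  40^1 ≡ 40 (mod 197)
  40^2 ≡ 40² = 1600 ≡ 24 (mod 197)
  40^4 ≡ 24² = 576 ≡ 182 (mod 197)
  40^8 ≡ 182² = 33124 ≡ 28 (mod 197)
  40^16 ≡ 28² = 784 ≡ 193 (mod 197)
  40^32 ≡ 193² = 37249 ≡ 16 (mod 197)
  40^64 ≡ 16² = 256 ≡ 59 (mod 197)
  40^128 ≡ 59² = 3481 ≡ 132 (mod 197)
178 = 128 + 32 + 16 + 2, so 40^178 = 40^128 × 40^32 × 40^16 × 40^2 ≡ 132 × 16 × 193 × 24 (mod 197)
Multiplying step by step:
  132 × 16 = 2112 ≡ 142 (mod 197)
  142 × 193 = 27406 ≡ 23 (mod 197)
  23 × 24 = 552 ≡ 158 (mod 197)
Result: 40^178 ≡ 158 (mod 197)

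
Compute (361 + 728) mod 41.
23

(361 + 728) = 1089
1089 mod 41 = 23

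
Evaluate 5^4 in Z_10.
4 = 4 (binary 100). Repeated squaring mod 10: 5^1 ≡ 5; 5^2 ≡ 5² = 25 ≡ 5; 5^4 ≡ 5² = 25 ≡ 5. So 5^4 ≡ 5 (mod 10).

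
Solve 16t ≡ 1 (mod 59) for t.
48

Using Extended Euclidean Algorithm:
gcd(16, 59) = 1
Bezout coefficients: 16 × -11 + 59 × 3 = 1
So 16 × -11 ≡ 1 (mod 59)
The inverse is -11 mod 59 = 48
Verification: 16 × 48 = 768 = 13 × 59 + 1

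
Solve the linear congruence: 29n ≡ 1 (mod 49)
22

Since gcd(29, 49) = 1 divides 1, a solution exists.
Multiply both sides by the inverse of 29 mod 49:
  29^(-1) mod 49 = 22
  x ≡ 22 × 1 ≡ 22 ≡ 22 (mod 49)
Verification: 29 × 22 = 638 = 13 × 49 + 1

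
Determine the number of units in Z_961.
930

Prime factorization: 961 = 31^2
Using the formula φ(n) = n × Π(1 - 1/p) for each prime factor p:
φ(961) = 961 × (1 - 1/31)
φ(961) = 930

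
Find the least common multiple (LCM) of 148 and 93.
13764

First find GCD(148, 93) using the Euclidean algorithm:
148 = 1 × 93 + 55
93 = 1 × 55 + 38
55 = 1 × 38 + 17
38 = 2 × 17 + 4
17 = 4 × 4 + 1
4 = 4 × 1 + 0
GCD(148, 93) = 1

LCM formula: LCM(a, b) = (a × b) / GCD(a, b)
LCM(148, 93) = (148 × 93) / 1
LCM(148, 93) = 13764 / 1
LCM(148, 93) = 13764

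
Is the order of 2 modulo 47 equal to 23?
Yes, ord_47(2) = 23.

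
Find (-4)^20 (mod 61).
Using repeated squaring. (-4) ≡ 57 (mod 61). 20 = 16 + 4 (binary 10100). Repeated squaring mod 61: 57^1 ≡ 57; 57^2 ≡ 57² = 3249 ≡ 16; 57^4 ≡ 16² = 256 ≡ 12; 57^8 ≡ 12² = 144 ≡ 22; 57^16 ≡ 22² = 484 ≡ 57. Multiply: (-4)^20 ≡ 57^16 × 57^4 ≡ 57 × 12 (mod 61): 57 × 12 = 684 ≡ 13. So (-4)^20 ≡ 13 (mod 61).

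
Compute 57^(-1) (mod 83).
57^(-1) ≡ 67 (mod 83). Verification: 57 × 67 = 3819 ≡ 1 (mod 83)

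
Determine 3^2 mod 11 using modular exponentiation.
2 = 2 (binary 10). Repeated squaring mod 11: 3^1 ≡ 3; 3^2 ≡ 3² = 9 ≡ 9. So 3^2 ≡ 9 (mod 11).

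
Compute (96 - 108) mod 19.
7

(96 - 108) = -12
-12 mod 19 = 7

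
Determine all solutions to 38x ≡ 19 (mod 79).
40

Since gcd(38, 79) = 1 divides 19, a solution exists.
Multiply both sides by the inverse of 38 mod 79:
  38^(-1) mod 79 = 52
  x ≡ 52 × 19 ≡ 988 ≡ 40 (mod 79)
Verification: 38 × 40 = 1520 = 19 × 79 + 19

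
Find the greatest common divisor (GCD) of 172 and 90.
2

Using the Euclidean algorithm:
172 = 1 × 90 + 82
90 = 1 × 82 + 8
82 = 10 × 8 + 2
8 = 4 × 2 + 0

GCD(172, 90) = 2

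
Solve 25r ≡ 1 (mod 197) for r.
25^(-1) ≡ 134 (mod 197). Verification: 25 × 134 = 3350 ≡ 1 (mod 197)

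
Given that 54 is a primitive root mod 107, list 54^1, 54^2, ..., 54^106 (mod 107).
g^1, g^2, ..., g^{106} mod 107: {54, 27, 67, 87, 97, 102, 51, 79, 93, 100, 50, 25, 66, 33, 70, 35, 71, 89, 98, 49, 78, 39, 73, 90, 45, 76, 38, 19, 63, 85, 96, 48, 24, 12, 6, 3, 55, 81, 94, 47, 77, 92, 46, 23, 65, 86, 43, 75, 91, 99, 103, 105, 106, 53, 80, 40, 20, 10, 5, 56, 28, 14, 7, 57, 82, 41, 74, 37, 72, 36, 18, 9, 58, 29, 68, 34, 17, 62, 31, 69, 88, 44, 22, 11, 59, 83, 95, 101, 104, 52, 26, 13, 60, 30, 15, 61, 84, 42, 21, 64, 32, 16, 8, 4, 2, 1}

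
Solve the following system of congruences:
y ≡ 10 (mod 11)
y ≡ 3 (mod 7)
10

Using the Chinese Remainder Theorem:
M = product of moduli = 77
For equation 1: M_1 = 7, 7 ≡ 7 (mod 11), inverse of 7 mod 11 is 8 (check: 7 × 8 = 56 ≡ 1 (mod 11))
For equation 2: M_2 = 11, 11 ≡ 4 (mod 7), inverse of 11 mod 7 is 2 (check: 4 × 2 = 8 ≡ 1 (mod 7))
Combine: y ≡ Σ r_i×M_i×(M_i⁻¹ mod m_i) = 10×7×8 + 3×11×2 = 560 + 66 = 626
626 mod 77 = 10
y ≡ 10 (mod 77)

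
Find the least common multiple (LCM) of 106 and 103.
10918

First find GCD(106, 103) using the Euclidean algorithm:
106 = 1 × 103 + 3
103 = 34 × 3 + 1
3 = 3 × 1 + 0
GCD(106, 103) = 1

LCM formula: LCM(a, b) = (a × b) / GCD(a, b)
LCM(106, 103) = (106 × 103) / 1
LCM(106, 103) = 10918 / 1
LCM(106, 103) = 10918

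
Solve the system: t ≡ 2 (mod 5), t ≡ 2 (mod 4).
M = 5 × 4 = 20. M₁ = 4, y₁ ≡ 4 (mod 5). M₂ = 5, y₂ ≡ 1 (mod 4). t = 2×4×4 + 2×5×1 ≡ 2 (mod 20)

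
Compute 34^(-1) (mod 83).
34^(-1) ≡ 22 (mod 83). Verification: 34 × 22 = 748 ≡ 1 (mod 83)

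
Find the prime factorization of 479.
479

Divide by primes starting from smallest:
479 ÷ 479 = 1

479 = 479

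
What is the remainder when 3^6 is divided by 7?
6 = 4 + 2 (binary 110). Repeated squaring mod 7: 3^1 ≡ 3; 3^2 ≡ 3² = 9 ≡ 2; 3^4 ≡ 2² = 4 ≡ 4. Multiply: 3^6 = 3^4 × 3^2 ≡ 4 × 2 (mod 7): 4 × 2 = 8 ≡ 1. So 3^6 ≡ 1 (mod 7).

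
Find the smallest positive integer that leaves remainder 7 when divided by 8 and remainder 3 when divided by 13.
M = 8 × 13 = 104. M₁ = 13, y₁ ≡ 5 (mod 8). M₂ = 8, y₂ ≡ 5 (mod 13). k = 7×13×5 + 3×8×5 ≡ 55 (mod 104). The smallest positive such number is 55.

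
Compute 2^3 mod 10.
3 = 2 + 1 (binary 11). Repeated squaring mod 10: 2^1 ≡ 2; 2^2 ≡ 2² = 4 ≡ 4. Multiply: 2^3 = 2^2 × 2^1 ≡ 4 × 2 (mod 10): 4 × 2 = 8 ≡ 8. So 2^3 ≡ 8 (mod 10).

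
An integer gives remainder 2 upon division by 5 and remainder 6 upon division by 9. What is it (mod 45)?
M = 5 × 9 = 45. M₁ = 9, y₁ ≡ 4 (mod 5). M₂ = 5, y₂ ≡ 2 (mod 9). r = 2×9×4 + 6×5×2 ≡ 42 (mod 45). The smallest positive such number is 42.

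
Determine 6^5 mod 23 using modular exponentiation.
5 = 4 + 1 (binary 101). Repeated squaring mod 23: 6^1 ≡ 6; 6^2 ≡ 6² = 36 ≡ 13; 6^4 ≡ 13² = 169 ≡ 8. Multiply: 6^5 = 6^4 × 6^1 ≡ 8 × 6 (mod 23): 8 × 6 = 48 ≡ 2. So 6^5 ≡ 2 (mod 23).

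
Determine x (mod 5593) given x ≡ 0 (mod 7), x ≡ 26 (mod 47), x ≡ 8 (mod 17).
637

Using the Chinese Remainder Theorem:
M = product of moduli = 5593
For equation 1: M_1 = 799, 799 ≡ 1 (mod 7), inverse of 799 mod 7 is 1 (check: 1 × 1 = 1 ≡ 1 (mod 7))
For equation 2: M_2 = 119, 119 ≡ 25 (mod 47), inverse of 119 mod 47 is 32 (check: 25 × 32 = 800 ≡ 1 (mod 47))
For equation 3: M_3 = 329, 329 ≡ 6 (mod 17), inverse of 329 mod 17 is 3 (check: 6 × 3 = 18 ≡ 1 (mod 17))
Combine: x ≡ Σ r_i×M_i×(M_i⁻¹ mod m_i) = 0×799×1 + 26×119×32 + 8×329×3 = 0 + 99008 + 7896 = 106904
106904 mod 5593 = 637
x ≡ 637 (mod 5593)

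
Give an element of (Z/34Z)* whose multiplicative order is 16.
3 has order 16 mod 34 since 3^{16} ≡ 1 (mod 34) and no smaller power works.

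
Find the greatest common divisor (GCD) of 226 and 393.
1

Using the Euclidean algorithm:
226 = 0 × 393 + 226
393 = 1 × 226 + 167
226 = 1 × 167 + 59
167 = 2 × 59 + 49
59 = 1 × 49 + 10
49 = 4 × 10 + 9
10 = 1 × 9 + 1
9 = 9 × 1 + 0

GCD(226, 393) = 1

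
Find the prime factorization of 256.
2^8

Divide by primes starting from smallest:
256 ÷ 2 = 128
128 ÷ 2 = 64
64 ÷ 2 = 32
32 ÷ 2 = 16
16 ÷ 2 = 8
8 ÷ 2 = 4
4 ÷ 2 = 2
2 ÷ 2 = 1

256 = 2^8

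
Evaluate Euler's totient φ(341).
300

Prime factorization: 341 = 11 × 31
Using the formula φ(n) = n × Π(1 - 1/p) for each prime factor p:
φ(341) = 341 × (1 - 1/11) × (1 - 1/31)
φ(341) = 300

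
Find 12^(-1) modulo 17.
10

Using Extended Euclidean Algorithm:
gcd(12, 17) = 1
Bezout coefficients: 12 × -7 + 17 × 5 = 1
So 12 × -7 ≡ 1 (mod 17)
The inverse is -7 mod 17 = 10
Verification: 12 × 10 = 120 = 7 × 17 + 1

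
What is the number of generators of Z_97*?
Number of primitive roots mod 97 = φ(96) = 32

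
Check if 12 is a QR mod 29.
By Euler's criterion: 12^{14} ≡ 28 (mod 29). Since this equals -1 (≡ 28), 12 is not a QR.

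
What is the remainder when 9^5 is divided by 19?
5 = 4 + 1 (binary 101). Repeated squaring mod 19: 9^1 ≡ 9; 9^2 ≡ 9² = 81 ≡ 5; 9^4 ≡ 5² = 25 ≡ 6. Multiply: 9^5 = 9^4 × 9^1 ≡ 6 × 9 (mod 19): 6 × 9 = 54 ≡ 16. So 9^5 ≡ 16 (mod 19).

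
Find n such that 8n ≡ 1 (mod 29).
8^(-1) ≡ 11 (mod 29). Verification: 8 × 11 = 88 ≡ 1 (mod 29)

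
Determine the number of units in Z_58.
28

Prime factorization: 58 = 2 × 29
Using the formula φ(n) = n × Π(1 - 1/p) for each prime factor p:
φ(58) = 58 × (1 - 1/2) × (1 - 1/29)
φ(58) = 28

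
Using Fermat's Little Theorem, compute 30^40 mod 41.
By Fermat's Little Theorem, 30^{40} ≡ 1 (mod 41) since 41 is prime and gcd(30, 41) = 1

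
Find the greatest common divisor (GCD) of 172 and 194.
2

Using the Euclidean algorithm:
172 = 0 × 194 + 172
194 = 1 × 172 + 22
172 = 7 × 22 + 18
22 = 1 × 18 + 4
18 = 4 × 4 + 2
4 = 2 × 2 + 0

GCD(172, 194) = 2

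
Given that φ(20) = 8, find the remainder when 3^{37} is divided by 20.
By Euler: 3^{8} ≡ 1 (mod 20) since gcd(3, 20) = 1. 37 = 4×8 + 5. So 3^{37} ≡ 3^{5} ≡ 3 (mod 20)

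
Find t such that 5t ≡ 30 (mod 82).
6

Since gcd(5, 82) = 1 divides 30, a solution exists.
Multiply both sides by the inverse of 5 mod 82:
  5^(-1) mod 82 = 33
  x ≡ 33 × 30 ≡ 990 ≡ 6 (mod 82)
Verification: 5 × 6 = 30 = 0 × 82 + 30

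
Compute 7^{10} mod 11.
1

Using successive squaring:
Binary expansion of 10: 1010
Powers of 7 mod 11 (each is the square of the previous):
  7^1 ≡ 7 (mod 11)
  7^2 ≡ 7² = 49 ≡ 5 (mod 11)
  7^4 ≡ 5² = 25 ≡ 3 (mod 11)
  7^8 ≡ 3² = 9 ≡ 9 (mod 11)
10 = 8 + 2, so 7^10 = 7^8 × 7^2 ≡ 9 × 5 (mod 11)
Multiplying step by step:
  9 × 5 = 45 ≡ 1 (mod 11)
Result: 7^10 ≡ 1 (mod 11)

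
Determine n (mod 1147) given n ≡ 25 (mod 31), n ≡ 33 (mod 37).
366

Using the Chinese Remainder Theorem:
M = product of moduli = 1147
For equation 1: M_1 = 37, 37 ≡ 6 (mod 31), inverse of 37 mod 31 is 26 (check: 6 × 26 = 156 ≡ 1 (mod 31))
For equation 2: M_2 = 31, 31 ≡ 31 (mod 37), inverse of 31 mod 37 is 6 (check: 31 × 6 = 186 ≡ 1 (mod 37))
Combine: n ≡ Σ r_i×M_i×(M_i⁻¹ mod m_i) = 25×37×26 + 33×31×6 = 24050 + 6138 = 30188
30188 mod 1147 = 366
n ≡ 366 (mod 1147)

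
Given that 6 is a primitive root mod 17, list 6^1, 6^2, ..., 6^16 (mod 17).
g^1, g^2, ..., g^{16} mod 17: {6, 2, 12, 4, 7, 8, 14, 16, 11, 15, 5, 13, 10, 9, 3, 1}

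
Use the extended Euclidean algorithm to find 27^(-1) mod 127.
Extended GCD: 27(-47) + 127(10) = 1. So 27^(-1) ≡ 80 ≡ 80 (mod 127). Verify: 27 × 80 = 2160 ≡ 1 (mod 127)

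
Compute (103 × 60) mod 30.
0

(103 × 60) = 6180
6180 mod 30 = 0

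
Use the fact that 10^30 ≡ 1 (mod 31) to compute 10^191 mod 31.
By Fermat: 10^{30} ≡ 1 (mod 31). 191 = 6×30 + 11. So 10^{191} ≡ 10^{11} ≡ 19 (mod 31)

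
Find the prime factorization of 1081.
23 × 47

Divide by primes starting from smallest:
1081 ÷ 23 = 47
47 ÷ 47 = 1

1081 = 23 × 47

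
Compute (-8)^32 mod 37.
Using repeated squaring. (-8) ≡ 29 (mod 37). 32 = 32 (binary 100000). Repeated squaring mod 37: 29^1 ≡ 29; 29^2 ≡ 29² = 841 ≡ 27; 29^4 ≡ 27² = 729 ≡ 26; 29^8 ≡ 26² = 676 ≡ 10; 29^16 ≡ 10² = 100 ≡ 26; 29^32 ≡ 26² = 676 ≡ 10. So (-8)^32 ≡ 10 (mod 37).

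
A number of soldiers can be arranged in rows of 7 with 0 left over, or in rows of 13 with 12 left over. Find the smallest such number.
M = 7 × 13 = 91. M₁ = 13, y₁ ≡ 6 (mod 7). M₂ = 7, y₂ ≡ 2 (mod 13). k = 0×13×6 + 12×7×2 ≡ 77 (mod 91). The smallest positive such number is 77.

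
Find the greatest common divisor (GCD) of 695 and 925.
5

Using the Euclidean algorithm:
695 = 0 × 925 + 695
925 = 1 × 695 + 230
695 = 3 × 230 + 5
230 = 46 × 5 + 0

GCD(695, 925) = 5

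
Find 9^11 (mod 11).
Using Fermat: 9^{10} ≡ 1 (mod 11). 11 ≡ 1 (mod 10). So 9^{11} ≡ 9^{1} ≡ 9 (mod 11)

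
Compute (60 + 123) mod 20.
3

(60 + 123) = 183
183 mod 20 = 3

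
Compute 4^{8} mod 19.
5

Using successive squaring:
Binary expansion of 8: 1000
Powers of 4 mod 19 (each is the square of the previous):
  4^1 ≡ 4 (mod 19)
  4^2 ≡ 4² = 16 ≡ 16 (mod 19)
  4^4 ≡ 16² = 256 ≡ 9 (mod 19)
  4^8 ≡ 9² = 81 ≡ 5 (mod 19)
8 is a power of 2, so 4^8 is the last square: ≡ 5 (mod 19)
Result: 4^8 ≡ 5 (mod 19)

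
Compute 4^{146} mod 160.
96

Using successive squaring:
Binary expansion of 146: 10010010
Powers of 4 mod 160 (each is the square of the previous):
  4^1 ≡ 4 (mod 160)
  4^2 ≡ 4² = 16 ≡ 16 (mod 160)
  4^4 ≡ 16² = 256 ≡ 96 (mod 160)
  4^8 ≡ 96² = 9216 ≡ 96 (mod 160)
  4^16 ≡ 96² = 9216 ≡ 96 (mod 160)
  4^32 ≡ 96² = 9216 ≡ 96 (mod 160)
  4^64 ≡ 96² = 9216 ≡ 96 (mod 160)
  4^128 ≡ 96² = 9216 ≡ 96 (mod 160)
146 = 128 + 16 + 2, so 4^146 = 4^128 × 4^16 × 4^2 ≡ 96 × 96 × 16 (mod 160)
Multiplying step by step:
  96 × 96 = 9216 ≡ 96 (mod 160)
  96 × 16 = 1536 ≡ 96 (mod 160)
Result: 4^146 ≡ 96 (mod 160)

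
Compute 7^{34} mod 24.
1

Using successive squaring:
Binary expansion of 34: 100010
Powers of 7 mod 24 (each is the square of the previous):
  7^1 ≡ 7 (mod 24)
  7^2 ≡ 7² = 49 ≡ 1 (mod 24)
  7^4 ≡ 1² = 1 ≡ 1 (mod 24)
  7^8 ≡ 1² = 1 ≡ 1 (mod 24)
  7^16 ≡ 1² = 1 ≡ 1 (mod 24)
  7^32 ≡ 1² = 1 ≡ 1 (mod 24)
34 = 32 + 2, so 7^34 = 7^32 × 7^2 ≡ 1 × 1 (mod 24)
Multiplying step by step:
  1 × 1 = 1 ≡ 1 (mod 24)
Result: 7^34 ≡ 1 (mod 24)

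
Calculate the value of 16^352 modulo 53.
Using Fermat: 16^{52} ≡ 1 (mod 53). 352 ≡ 40 (mod 52). So 16^{352} ≡ 16^{40} ≡ 16 (mod 53)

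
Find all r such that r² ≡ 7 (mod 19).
The square roots of 7 mod 19 are 11 and 8. Verify: 11² = 121 ≡ 7 (mod 19)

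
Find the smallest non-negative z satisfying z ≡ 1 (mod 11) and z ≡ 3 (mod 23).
M = 11 × 23 = 253. M₁ = 23, y₁ ≡ 1 (mod 11). M₂ = 11, y₂ ≡ 21 (mod 23). z = 1×23×1 + 3×11×21 ≡ 210 (mod 253)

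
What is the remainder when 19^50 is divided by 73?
Using repeated squaring. 50 = 32 + 16 + 2 (binary 110010). Repeated squaring mod 73: 19^1 ≡ 19; 19^2 ≡ 19² = 361 ≡ 69; 19^4 ≡ 69² = 4761 ≡ 16; 19^8 ≡ 16² = 256 ≡ 37; 19^16 ≡ 37² = 1369 ≡ 55; 19^32 ≡ 55² = 3025 ≡ 32. Multiply: 19^50 = 19^32 × 19^16 × 19^2 ≡ 32 × 55 × 69 (mod 73): 32 × 55 = 1760 ≡ 8; 8 × 69 = 552 ≡ 41. So 19^50 ≡ 41 (mod 73).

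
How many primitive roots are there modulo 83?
Number of primitive roots mod 83 = φ(82) = 40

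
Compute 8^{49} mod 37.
8

Using successive squaring:
Binary expansion of 49: 110001
Powers of 8 mod 37 (each is the square of the previous):
  8^1 ≡ 8 (mod 37)
  8^2 ≡ 8² = 64 ≡ 27 (mod 37)
  8^4 ≡ 27² = 729 ≡ 26 (mod 37)
  8^8 ≡ 26² = 676 ≡ 10 (mod 37)
  8^16 ≡ 10² = 100 ≡ 26 (mod 37)
  8^32 ≡ 26² = 676 ≡ 10 (mod 37)
49 = 32 + 16 + 1, so 8^49 = 8^32 × 8^16 × 8^1 ≡ 10 × 26 × 8 (mod 37)
Multiplying step by step:
  10 × 26 = 260 ≡ 1 (mod 37)
  1 × 8 = 8 ≡ 8 (mod 37)
Result: 8^49 ≡ 8 (mod 37)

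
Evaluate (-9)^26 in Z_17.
Using Fermat: (-9)^{16} ≡ 1 (mod 17). 26 ≡ 10 (mod 16). So (-9)^{26} ≡ (-9)^{10} ≡ 13 (mod 17)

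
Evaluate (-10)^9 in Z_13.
(-10) ≡ 3 (mod 13). 9 = 8 + 1 (binary 1001). Repeated squaring mod 13: 3^1 ≡ 3; 3^2 ≡ 3² = 9 ≡ 9; 3^4 ≡ 9² = 81 ≡ 3; 3^8 ≡ 3² = 9 ≡ 9. Multiply: (-10)^9 ≡ 3^8 × 3^1 ≡ 9 × 3 (mod 13): 9 × 3 = 27 ≡ 1. So (-10)^9 ≡ 1 (mod 13).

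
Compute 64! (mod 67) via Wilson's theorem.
(66)! = (64)! × (65) × (66) ≡ -1 (mod 67). So (64)! ≡ -1 × [(66)(65)]^(-1) ≡ 33 (mod 67)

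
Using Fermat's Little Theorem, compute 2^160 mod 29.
By Fermat: 2^{28} ≡ 1 (mod 29). 160 = 5×28 + 20. So 2^{160} ≡ 2^{20} ≡ 23 (mod 29)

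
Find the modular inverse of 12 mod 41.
12^(-1) ≡ 24 (mod 41). Verification: 12 × 24 = 288 ≡ 1 (mod 41)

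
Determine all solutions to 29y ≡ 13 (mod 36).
29

Since gcd(29, 36) = 1 divides 13, a solution exists.
Multiply both sides by the inverse of 29 mod 36:
  29^(-1) mod 36 = 5
  x ≡ 5 × 13 ≡ 65 ≡ 29 (mod 36)
Verification: 29 × 29 = 841 = 23 × 36 + 13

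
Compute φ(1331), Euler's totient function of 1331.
1210

Prime factorization: 1331 = 11^3
Using the formula φ(n) = n × Π(1 - 1/p) for each prime factor p:
φ(1331) = 1331 × (1 - 1/11)
φ(1331) = 1210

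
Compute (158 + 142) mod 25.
0

(158 + 142) = 300
300 mod 25 = 0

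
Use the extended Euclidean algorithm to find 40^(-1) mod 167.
Extended GCD: 40(71) + 167(-17) = 1. So 40^(-1) ≡ 71 ≡ 71 (mod 167). Verify: 40 × 71 = 2840 ≡ 1 (mod 167)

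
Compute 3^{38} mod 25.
14

Using successive squaring:
Binary expansion of 38: 100110
Powers of 3 mod 25 (each is the square of the previous):
  3^1 ≡ 3 (mod 25)
  3^2 ≡ 3² = 9 ≡ 9 (mod 25)
  3^4 ≡ 9² = 81 ≡ 6 (mod 25)
  3^8 ≡ 6² = 36 ≡ 11 (mod 25)
  3^16 ≡ 11² = 121 ≡ 21 (mod 25)
  3^32 ≡ 21² = 441 ≡ 16 (mod 25)
38 = 32 + 4 + 2, so 3^38 = 3^32 × 3^4 × 3^2 ≡ 16 × 6 × 9 (mod 25)
Multiplying step by step:
  16 × 6 = 96 ≡ 21 (mod 25)
  21 × 9 = 189 ≡ 14 (mod 25)
Result: 3^38 ≡ 14 (mod 25)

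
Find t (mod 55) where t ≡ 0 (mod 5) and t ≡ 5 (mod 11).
M = 5 × 11 = 55. M₁ = 11, y₁ ≡ 1 (mod 5). M₂ = 5, y₂ ≡ 9 (mod 11). t = 0×11×1 + 5×5×9 ≡ 5 (mod 55)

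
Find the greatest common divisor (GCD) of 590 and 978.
2

Using the Euclidean algorithm:
590 = 0 × 978 + 590
978 = 1 × 590 + 388
590 = 1 × 388 + 202
388 = 1 × 202 + 186
202 = 1 × 186 + 16
186 = 11 × 16 + 10
16 = 1 × 10 + 6
10 = 1 × 6 + 4
6 = 1 × 4 + 2
4 = 2 × 2 + 0

GCD(590, 978) = 2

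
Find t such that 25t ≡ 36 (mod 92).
64

Since gcd(25, 92) = 1 divides 36, a solution exists.
Multiply both sides by the inverse of 25 mod 92:
  25^(-1) mod 92 = 81
  x ≡ 81 × 36 ≡ 2916 ≡ 64 (mod 92)
Verification: 25 × 64 = 1600 = 17 × 92 + 36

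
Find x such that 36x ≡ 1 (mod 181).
36^(-1) ≡ 176 (mod 181). Verification: 36 × 176 = 6336 ≡ 1 (mod 181)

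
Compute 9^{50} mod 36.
9

Using successive squaring:
Binary expansion of 50: 110010
Powers of 9 mod 36 (each is the square of the previous):
  9^1 ≡ 9 (mod 36)
  9^2 ≡ 9² = 81 ≡ 9 (mod 36)
  9^4 ≡ 9² = 81 ≡ 9 (mod 36)
  9^8 ≡ 9² = 81 ≡ 9 (mod 36)
  9^16 ≡ 9² = 81 ≡ 9 (mod 36)
  9^32 ≡ 9² = 81 ≡ 9 (mod 36)
50 = 32 + 16 + 2, so 9^50 = 9^32 × 9^16 × 9^2 ≡ 9 × 9 × 9 (mod 36)
Multiplying step by step:
  9 × 9 = 81 ≡ 9 (mod 36)
  9 × 9 = 81 ≡ 9 (mod 36)
Result: 9^50 ≡ 9 (mod 36)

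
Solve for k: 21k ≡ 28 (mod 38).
14

Since gcd(21, 38) = 1 divides 28, a solution exists.
Multiply both sides by the inverse of 21 mod 38:
  21^(-1) mod 38 = 29
  x ≡ 29 × 28 ≡ 812 ≡ 14 (mod 38)
Verification: 21 × 14 = 294 = 7 × 38 + 28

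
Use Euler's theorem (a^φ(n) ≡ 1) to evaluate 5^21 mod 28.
By Euler: 5^{12} ≡ 1 (mod 28) since gcd(5, 28) = 1. 21 = 1×12 + 9. So 5^{21} ≡ 5^{9} ≡ 13 (mod 28)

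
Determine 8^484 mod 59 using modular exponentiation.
Using Fermat: 8^{58} ≡ 1 (mod 59). 484 ≡ 20 (mod 58). So 8^{484} ≡ 8^{20} ≡ 4 (mod 59)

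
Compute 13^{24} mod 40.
1

Using successive squaring:
Binary expansion of 24: 11000
Powers of 13 mod 40 (each is the square of the previous):
  13^1 ≡ 13 (mod 40)
  13^2 ≡ 13² = 169 ≡ 9 (mod 40)
  13^4 ≡ 9² = 81 ≡ 1 (mod 40)
  13^8 ≡ 1² = 1 ≡ 1 (mod 40)
  13^16 ≡ 1² = 1 ≡ 1 (mod 40)
24 = 16 + 8, so 13^24 = 13^16 × 13^8 ≡ 1 × 1 (mod 40)
Multiplying step by step:
  1 × 1 = 1 ≡ 1 (mod 40)
Result: 13^24 ≡ 1 (mod 40)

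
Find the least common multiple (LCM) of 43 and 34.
1462

First find GCD(43, 34) using the Euclidean algorithm:
43 = 1 × 34 + 9
34 = 3 × 9 + 7
9 = 1 × 7 + 2
7 = 3 × 2 + 1
2 = 2 × 1 + 0
GCD(43, 34) = 1

LCM formula: LCM(a, b) = (a × b) / GCD(a, b)
LCM(43, 34) = (43 × 34) / 1
LCM(43, 34) = 1462 / 1
LCM(43, 34) = 1462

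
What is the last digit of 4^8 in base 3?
4 ≡ 1 (mod 3). 8 = 8 (binary 1000). Repeated squaring mod 3: 1^1 ≡ 1; 1^2 ≡ 1² = 1 ≡ 1; 1^4 ≡ 1² = 1 ≡ 1; 1^8 ≡ 1² = 1 ≡ 1. So 4^8 ≡ 1 (mod 3).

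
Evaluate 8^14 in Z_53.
Using repeated squaring. 14 = 8 + 4 + 2 (binary 1110). Repeated squaring mod 53: 8^1 ≡ 8; 8^2 ≡ 8² = 64 ≡ 11; 8^4 ≡ 11² = 121 ≡ 15; 8^8 ≡ 15² = 225 ≡ 13. Multiply: 8^14 = 8^8 × 8^4 × 8^2 ≡ 13 × 15 × 11 (mod 53): 13 × 15 = 195 ≡ 36; 36 × 11 = 396 ≡ 25. So 8^14 ≡ 25 (mod 53).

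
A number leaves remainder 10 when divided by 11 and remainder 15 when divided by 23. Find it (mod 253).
M = 11 × 23 = 253. M₁ = 23, y₁ ≡ 1 (mod 11). M₂ = 11, y₂ ≡ 21 (mod 23). k = 10×23×1 + 15×11×21 ≡ 153 (mod 253)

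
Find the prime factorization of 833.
7^2 × 17

Divide by primes starting from smallest:
833 ÷ 7 = 119
119 ÷ 7 = 17
17 ÷ 17 = 1

833 = 7^2 × 17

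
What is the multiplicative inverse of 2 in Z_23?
2^(-1) ≡ 12 (mod 23). Verification: 2 × 12 = 24 ≡ 1 (mod 23)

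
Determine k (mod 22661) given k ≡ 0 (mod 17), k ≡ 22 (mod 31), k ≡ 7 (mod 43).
3060

Using the Chinese Remainder Theorem:
M = product of moduli = 22661
For equation 1: M_1 = 1333, 1333 ≡ 7 (mod 17), inverse of 1333 mod 17 is 5 (check: 7 × 5 = 35 ≡ 1 (mod 17))
For equation 2: M_2 = 731, 731 ≡ 18 (mod 31), inverse of 731 mod 31 is 19 (check: 18 × 19 = 342 ≡ 1 (mod 31))
For equation 3: M_3 = 527, 527 ≡ 11 (mod 43), inverse of 527 mod 43 is 4 (check: 11 × 4 = 44 ≡ 1 (mod 43))
Combine: k ≡ Σ r_i×M_i×(M_i⁻¹ mod m_i) = 0×1333×5 + 22×731×19 + 7×527×4 = 0 + 305558 + 14756 = 320314
320314 mod 22661 = 3060
k ≡ 3060 (mod 22661)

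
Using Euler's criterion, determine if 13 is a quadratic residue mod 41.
By Euler's criterion: 13^{20} ≡ 40 (mod 41). Since this equals -1 (≡ 40), 13 is not a QR.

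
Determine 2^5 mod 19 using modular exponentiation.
5 = 4 + 1 (binary 101). Repeated squaring mod 19: 2^1 ≡ 2; 2^2 ≡ 2² = 4 ≡ 4; 2^4 ≡ 4² = 16 ≡ 16. Multiply: 2^5 = 2^4 × 2^1 ≡ 16 × 2 (mod 19): 16 × 2 = 32 ≡ 13. So 2^5 ≡ 13 (mod 19).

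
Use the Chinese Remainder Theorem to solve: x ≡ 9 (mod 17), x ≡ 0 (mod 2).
26

Using the Chinese Remainder Theorem:
M = product of moduli = 34
For equation 1: M_1 = 2, 2 ≡ 2 (mod 17), inverse of 2 mod 17 is 9 (check: 2 × 9 = 18 ≡ 1 (mod 17))
For equation 2: M_2 = 17, 17 ≡ 1 (mod 2), inverse of 17 mod 2 is 1 (check: 1 × 1 = 1 ≡ 1 (mod 2))
Combine: x ≡ Σ r_i×M_i×(M_i⁻¹ mod m_i) = 9×2×9 + 0×17×1 = 162 + 0 = 162
162 mod 34 = 26
x ≡ 26 (mod 34)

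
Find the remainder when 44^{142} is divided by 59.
By Fermat: 44^{58} ≡ 1 (mod 59). 142 = 2×58 + 26. So 44^{142} ≡ 44^{26} ≡ 5 (mod 59)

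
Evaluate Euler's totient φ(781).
700

Prime factorization: 781 = 11 × 71
Using the formula φ(n) = n × Π(1 - 1/p) for each prime factor p:
φ(781) = 781 × (1 - 1/11) × (1 - 1/71)
φ(781) = 700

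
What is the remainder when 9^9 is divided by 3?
9 ≡ 0 (mod 3). 9 = 8 + 1 (binary 1001). Repeated squaring mod 3: 0^1 ≡ 0; 0^2 ≡ 0² = 0 ≡ 0; 0^4 ≡ 0² = 0 ≡ 0; 0^8 ≡ 0² = 0 ≡ 0. Multiply: 9^9 ≡ 0^8 × 0^1 ≡ 0 × 0 (mod 3): 0 × 0 = 0 ≡ 0. So 9^9 ≡ 0 (mod 3).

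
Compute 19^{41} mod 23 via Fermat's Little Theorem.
14

By Fermat's Little Theorem, a^(p-1) ≡ 1 (mod p) for prime p and gcd(a, p) = 1
Here p = 23, so 19^22 ≡ 1 (mod 23)
We can reduce the exponent: 41 mod 22 = 19
So 19^41 ≡ 19^19 (mod 23)
Computing: 19^19 mod 23 = 14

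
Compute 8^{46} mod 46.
18

Using successive squaring:
Binary expansion of 46: 101110
Powers of 8 mod 46 (each is the square of the previous):
  8^1 ≡ 8 (mod 46)
  8^2 ≡ 8² = 64 ≡ 18 (mod 46)
  8^4 ≡ 18² = 324 ≡ 2 (mod 46)
  8^8 ≡ 2² = 4 ≡ 4 (mod 46)
  8^16 ≡ 4² = 16 ≡ 16 (mod 46)
  8^32 ≡ 16² = 256 ≡ 26 (mod 46)
46 = 32 + 8 + 4 + 2, so 8^46 = 8^32 × 8^8 × 8^4 × 8^2 ≡ 26 × 4 × 2 × 18 (mod 46)
Multiplying step by step:
  26 × 4 = 104 ≡ 12 (mod 46)
  12 × 2 = 24 ≡ 24 (mod 46)
  24 × 18 = 432 ≡ 18 (mod 46)
Result: 8^46 ≡ 18 (mod 46)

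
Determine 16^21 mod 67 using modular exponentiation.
Using repeated squaring. 21 = 16 + 4 + 1 (binary 10101). Repeated squaring mod 67: 16^1 ≡ 16; 16^2 ≡ 16² = 256 ≡ 55; 16^4 ≡ 55² = 3025 ≡ 10; 16^8 ≡ 10² = 100 ≡ 33; 16^16 ≡ 33² = 1089 ≡ 17. Multiply: 16^21 = 16^16 × 16^4 × 16^1 ≡ 17 × 10 × 16 (mod 67): 17 × 10 = 170 ≡ 36; 36 × 16 = 576 ≡ 40. So 16^21 ≡ 40 (mod 67).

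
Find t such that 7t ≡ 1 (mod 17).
7^(-1) ≡ 5 (mod 17). Verification: 7 × 5 = 35 ≡ 1 (mod 17)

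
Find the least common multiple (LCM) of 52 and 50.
1300

First find GCD(52, 50) using the Euclidean algorithm:
52 = 1 × 50 + 2
50 = 25 × 2 + 0
GCD(52, 50) = 2

LCM formula: LCM(a, b) = (a × b) / GCD(a, b)
LCM(52, 50) = (52 × 50) / 2
LCM(52, 50) = 2600 / 2
LCM(52, 50) = 1300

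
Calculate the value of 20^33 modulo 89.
Using repeated squaring. 33 = 32 + 1 (binary 100001). Repeated squaring mod 89: 20^1 ≡ 20; 20^2 ≡ 20² = 400 ≡ 44; 20^4 ≡ 44² = 1936 ≡ 67; 20^8 ≡ 67² = 4489 ≡ 39; 20^16 ≡ 39² = 1521 ≡ 8; 20^32 ≡ 8² = 64 ≡ 64. Multiply: 20^33 = 20^32 × 20^1 ≡ 64 × 20 (mod 89): 64 × 20 = 1280 ≡ 34. So 20^33 ≡ 34 (mod 89).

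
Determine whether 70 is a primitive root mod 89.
p - 1 = 88 has prime divisors 2, 11. Check 70^(88/q) mod 89 for each: 70^(88/2) = 70^44 ≡ 88, 70^(88/11) = 70^8 ≡ 2 (mod 89). None of these is 1, so 70 has order 88 = φ(89), so it is a primitive root mod 89.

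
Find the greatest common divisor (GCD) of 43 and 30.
1

Using the Euclidean algorithm:
43 = 1 × 30 + 13
30 = 2 × 13 + 4
13 = 3 × 4 + 1
4 = 4 × 1 + 0

GCD(43, 30) = 1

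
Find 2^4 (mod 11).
4 = 4 (binary 100). Repeated squaring mod 11: 2^1 ≡ 2; 2^2 ≡ 2² = 4 ≡ 4; 2^4 ≡ 4² = 16 ≡ 5. So 2^4 ≡ 5 (mod 11).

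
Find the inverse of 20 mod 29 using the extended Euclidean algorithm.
Extended GCD: 20(-13) + 29(9) = 1. So 20^(-1) ≡ 16 ≡ 16 (mod 29). Verify: 20 × 16 = 320 ≡ 1 (mod 29)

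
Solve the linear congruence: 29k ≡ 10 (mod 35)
10

Since gcd(29, 35) = 1 divides 10, a solution exists.
Multiply both sides by the inverse of 29 mod 35:
  29^(-1) mod 35 = 29
  x ≡ 29 × 10 ≡ 290 ≡ 10 (mod 35)
Verification: 29 × 10 = 290 = 8 × 35 + 10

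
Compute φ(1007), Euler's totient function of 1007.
936

Prime factorization: 1007 = 19 × 53
Using the formula φ(n) = n × Π(1 - 1/p) for each prime factor p:
φ(1007) = 1007 × (1 - 1/19) × (1 - 1/53)
φ(1007) = 936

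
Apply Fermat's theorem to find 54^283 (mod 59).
By Fermat: 54^{58} ≡ 1 (mod 59). 283 = 4×58 + 51. So 54^{283} ≡ 54^{51} ≡ 13 (mod 59)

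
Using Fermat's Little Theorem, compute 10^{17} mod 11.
10

By Fermat's Little Theorem, a^(p-1) ≡ 1 (mod p) for prime p and gcd(a, p) = 1
Here p = 11, so 10^10 ≡ 1 (mod 11)
We can reduce the exponent: 17 mod 10 = 7
So 10^17 ≡ 10^7 (mod 11)
Computing: 10^7 mod 11 = 10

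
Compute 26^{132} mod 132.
16

Using successive squaring:
Binary expansion of 132: 10000100
Powers of 26 mod 132 (each is the square of the previous):
  26^1 ≡ 26 (mod 132)
  26^2 ≡ 26² = 676 ≡ 16 (mod 132)
  26^4 ≡ 16² = 256 ≡ 124 (mod 132)
  26^8 ≡ 124² = 15376 ≡ 64 (mod 132)
  26^16 ≡ 64² = 4096 ≡ 4 (mod 132)
  26^32 ≡ 4² = 16 ≡ 16 (mod 132)
  26^64 ≡ 16² = 256 ≡ 124 (mod 132)
  26^128 ≡ 124² = 15376 ≡ 64 (mod 132)
132 = 128 + 4, so 26^132 = 26^128 × 26^4 ≡ 64 × 124 (mod 132)
Multiplying step by step:
  64 × 124 = 7936 ≡ 16 (mod 132)
Result: 26^132 ≡ 16 (mod 132)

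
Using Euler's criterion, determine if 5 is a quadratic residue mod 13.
By Euler's criterion: 5^{6} ≡ 12 (mod 13). Since this equals -1 (≡ 12), 5 is not a QR.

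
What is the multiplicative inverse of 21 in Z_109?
21^(-1) ≡ 26 (mod 109). Verification: 21 × 26 = 546 ≡ 1 (mod 109)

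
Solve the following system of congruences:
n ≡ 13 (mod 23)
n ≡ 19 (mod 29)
657

Using the Chinese Remainder Theorem:
M = product of moduli = 667
For equation 1: M_1 = 29, 29 ≡ 6 (mod 23), inverse of 29 mod 23 is 4 (check: 6 × 4 = 24 ≡ 1 (mod 23))
For equation 2: M_2 = 23, 23 ≡ 23 (mod 29), inverse of 23 mod 29 is 24 (check: 23 × 24 = 552 ≡ 1 (mod 29))
Combine: n ≡ Σ r_i×M_i×(M_i⁻¹ mod m_i) = 13×29×4 + 19×23×24 = 1508 + 10488 = 11996
11996 mod 667 = 657
n ≡ 657 (mod 667)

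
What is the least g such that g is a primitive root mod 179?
p - 1 = 178 has prime divisors 2, 89. h is a primitive root mod 179 iff h^(178/q) ≢ 1 (mod 179) for each such q.
h = 2: 2^89 ≡ 178, 2^2 ≡ 4 (mod 179); none is 1, so 2 has order 178 and is a primitive root.
The smallest primitive root mod 179 is g = 2.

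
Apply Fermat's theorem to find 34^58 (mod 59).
By Fermat's Little Theorem, 34^{58} ≡ 1 (mod 59) since 59 is prime and gcd(34, 59) = 1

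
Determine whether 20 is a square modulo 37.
By Euler's criterion: 20^{18} ≡ 36 (mod 37). Since this equals -1 (≡ 36), 20 is not a QR.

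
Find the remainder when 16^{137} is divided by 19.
By Fermat: 16^{18} ≡ 1 (mod 19). 137 = 7×18 + 11. So 16^{137} ≡ 16^{11} ≡ 9 (mod 19)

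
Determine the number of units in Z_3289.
2640

Prime factorization: 3289 = 11 × 13 × 23
Using the formula φ(n) = n × Π(1 - 1/p) for each prime factor p:
φ(3289) = 3289 × (1 - 1/11) × (1 - 1/13) × (1 - 1/23)
φ(3289) = 2640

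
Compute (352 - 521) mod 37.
16

(352 - 521) = -169
-169 mod 37 = 16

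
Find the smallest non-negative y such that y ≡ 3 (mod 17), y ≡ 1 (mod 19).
20

Using the Chinese Remainder Theorem:
M = product of moduli = 323
For equation 1: M_1 = 19, 19 ≡ 2 (mod 17), inverse of 19 mod 17 is 9 (check: 2 × 9 = 18 ≡ 1 (mod 17))
For equation 2: M_2 = 17, 17 ≡ 17 (mod 19), inverse of 17 mod 19 is 9 (check: 17 × 9 = 153 ≡ 1 (mod 19))
Combine: y ≡ Σ r_i×M_i×(M_i⁻¹ mod m_i) = 3×19×9 + 1×17×9 = 513 + 153 = 666
666 mod 323 = 20
y ≡ 20 (mod 323)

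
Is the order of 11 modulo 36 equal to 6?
Yes, ord_36(11) = 6.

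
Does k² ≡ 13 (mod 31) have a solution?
By Euler's criterion: 13^{15} ≡ 30 (mod 31). Since this equals -1 (≡ 30), 13 is not a QR.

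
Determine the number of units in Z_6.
2

Prime factorization: 6 = 2 × 3
Using the formula φ(n) = n × Π(1 - 1/p) for each prime factor p:
φ(6) = 6 × (1 - 1/2) × (1 - 1/3)
φ(6) = 2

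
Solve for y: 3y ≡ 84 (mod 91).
28

Since gcd(3, 91) = 1 divides 84, a solution exists.
Multiply both sides by the inverse of 3 mod 91:
  3^(-1) mod 91 = 61
  x ≡ 61 × 84 ≡ 5124 ≡ 28 (mod 91)
Verification: 3 × 28 = 84 = 0 × 91 + 84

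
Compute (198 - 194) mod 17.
4

(198 - 194) = 4
4 mod 17 = 4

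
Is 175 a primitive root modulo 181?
p - 1 = 180 has prime divisors 2, 3, 5. Check 175^(180/q) mod 181 for each: 175^(180/2) = 175^90 ≡ 180, 175^(180/3) = 175^60 ≡ 1, 175^(180/5) = 175^36 ≡ 42 (mod 181). Since 175^60 ≡ 1 (mod 181), the order of 175 divides 60 (in fact the order is 60) ≠ 180, so it is not a primitive root.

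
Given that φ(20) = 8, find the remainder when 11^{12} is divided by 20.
By Euler: 11^{8} ≡ 1 (mod 20) since gcd(11, 20) = 1. 12 = 1×8 + 4. So 11^{12} ≡ 11^{4} ≡ 1 (mod 20)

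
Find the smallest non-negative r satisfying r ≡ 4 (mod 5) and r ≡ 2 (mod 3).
M = 5 × 3 = 15. M₁ = 3, y₁ ≡ 2 (mod 5). M₂ = 5, y₂ ≡ 2 (mod 3). r = 4×3×2 + 2×5×2 ≡ 14 (mod 15)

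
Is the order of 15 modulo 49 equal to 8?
No, the actual order is 7, not 8.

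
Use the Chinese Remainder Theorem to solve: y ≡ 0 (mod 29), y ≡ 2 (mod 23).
232

Using the Chinese Remainder Theorem:
M = product of moduli = 667
For equation 1: M_1 = 23, 23 ≡ 23 (mod 29), inverse of 23 mod 29 is 24 (check: 23 × 24 = 552 ≡ 1 (mod 29))
For equation 2: M_2 = 29, 29 ≡ 6 (mod 23), inverse of 29 mod 23 is 4 (check: 6 × 4 = 24 ≡ 1 (mod 23))
Combine: y ≡ Σ r_i×M_i×(M_i⁻¹ mod m_i) = 0×23×24 + 2×29×4 = 0 + 232 = 232
232 mod 667 = 232
y ≡ 232 (mod 667)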